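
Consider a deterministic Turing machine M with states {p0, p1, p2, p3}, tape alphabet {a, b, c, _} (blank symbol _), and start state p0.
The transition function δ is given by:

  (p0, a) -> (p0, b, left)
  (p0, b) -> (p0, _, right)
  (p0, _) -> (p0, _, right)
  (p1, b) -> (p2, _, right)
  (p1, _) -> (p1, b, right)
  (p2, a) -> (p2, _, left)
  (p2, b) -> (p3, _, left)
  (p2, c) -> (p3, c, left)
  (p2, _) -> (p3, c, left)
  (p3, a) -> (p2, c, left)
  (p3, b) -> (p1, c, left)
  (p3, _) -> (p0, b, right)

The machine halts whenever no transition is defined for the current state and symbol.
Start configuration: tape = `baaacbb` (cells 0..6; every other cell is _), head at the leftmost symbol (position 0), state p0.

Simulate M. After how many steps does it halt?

10

state=p0 head=0 tape=[b]aaacbb   (p0,b)→(p0,_,right)
state=p0 head=1 tape=_[a]aacbb   (p0,a)→(p0,b,left)
state=p0 head=0 tape=[_]baacbb   (p0,_)→(p0,_,right)
state=p0 head=1 tape=_[b]aacbb   (p0,b)→(p0,_,right)
state=p0 head=2 tape=__[a]acbb   (p0,a)→(p0,b,left)
state=p0 head=1 tape=_[_]bacbb   (p0,_)→(p0,_,right)
state=p0 head=2 tape=__[b]acbb   (p0,b)→(p0,_,right)
state=p0 head=3 tape=___[a]cbb   (p0,a)→(p0,b,left)
state=p0 head=2 tape=__[_]bcbb   (p0,_)→(p0,_,right)
state=p0 head=3 tape=___[b]cbb   (p0,b)→(p0,_,right)
state=p0 head=4 tape=____[c]bb
M halts after 10 transitions.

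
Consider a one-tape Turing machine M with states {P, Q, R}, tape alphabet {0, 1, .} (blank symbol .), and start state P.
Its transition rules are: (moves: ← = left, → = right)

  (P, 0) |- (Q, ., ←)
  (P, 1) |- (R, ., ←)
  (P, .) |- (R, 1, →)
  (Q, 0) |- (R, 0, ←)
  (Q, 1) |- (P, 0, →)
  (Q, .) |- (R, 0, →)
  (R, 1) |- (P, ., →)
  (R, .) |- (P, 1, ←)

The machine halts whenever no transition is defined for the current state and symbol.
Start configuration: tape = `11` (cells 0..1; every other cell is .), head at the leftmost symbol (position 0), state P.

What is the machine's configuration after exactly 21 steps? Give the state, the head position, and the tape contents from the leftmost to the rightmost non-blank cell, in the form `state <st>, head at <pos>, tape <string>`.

state R, head at 3, tape 1.1.1.11

state=P head=0 tape=....[1]1..   (P,1)→(R,.,←)
state=R head=-1 tape=...[.].1..   (R,.)→(P,1,←)
state=P head=-2 tape=..[.]1.1..   (P,.)→(R,1,→)
state=R head=-1 tape=..1[1].1..   (R,1)→(P,.,→)
state=P head=0 tape=..1.[.]1..   (P,.)→(R,1,→)
state=R head=1 tape=..1.1[1]..   (R,1)→(P,.,→)
state=P head=2 tape=..1.1.[.].   (P,.)→(R,1,→)
state=R head=3 tape=..1.1.1[.]   (R,.)→(P,1,←)
state=P head=2 tape=..1.1.[1]1   (P,1)→(R,.,←)
state=R head=1 tape=..1.1[.].1   (R,.)→(P,1,←)
state=P head=0 tape=..1.[1]1.1   (P,1)→(R,.,←)
state=R head=-1 tape=..1[.].1.1   (R,.)→(P,1,←)
state=P head=-2 tape=..[1]1.1.1   (P,1)→(R,.,←)
state=R head=-3 tape=.[.].1.1.1   (R,.)→(P,1,←)
state=P head=-4 tape=[.]1.1.1.1   (P,.)→(R,1,→)
state=R head=-3 tape=1[1].1.1.1   (R,1)→(P,.,→)
state=P head=-2 tape=1.[.]1.1.1   (P,.)→(R,1,→)
state=R head=-1 tape=1.1[1].1.1   (R,1)→(P,.,→)
state=P head=0 tape=1.1.[.]1.1   (P,.)→(R,1,→)
state=R head=1 tape=1.1.1[1].1   (R,1)→(P,.,→)
state=P head=2 tape=1.1.1.[.]1   (P,.)→(R,1,→)
state=R head=3 tape=1.1.1.1[1]
After 21 steps: state R, head at 3, tape 1.1.1.11.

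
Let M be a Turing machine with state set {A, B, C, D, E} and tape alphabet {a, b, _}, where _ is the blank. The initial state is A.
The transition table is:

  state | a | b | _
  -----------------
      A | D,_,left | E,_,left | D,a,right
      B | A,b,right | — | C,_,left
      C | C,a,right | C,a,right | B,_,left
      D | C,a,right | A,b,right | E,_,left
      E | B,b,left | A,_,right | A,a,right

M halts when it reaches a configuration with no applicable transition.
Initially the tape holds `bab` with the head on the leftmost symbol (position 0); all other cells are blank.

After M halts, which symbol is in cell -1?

state=A head=0 tape=_[b]ab__   (A,b)→(E,_,left)
state=E head=-1 tape=[_]_ab__   (E,_)→(A,a,right)
state=A head=0 tape=a[_]ab__   (A,_)→(D,a,right)
state=D head=1 tape=aa[a]b__   (D,a)→(C,a,right)
state=C head=2 tape=aaa[b]__   (C,b)→(C,a,right)
state=C head=3 tape=aaaa[_]_   (C,_)→(B,_,left)
state=B head=2 tape=aaa[a]__   (B,a)→(A,b,right)
state=A head=3 tape=aaab[_]_   (A,_)→(D,a,right)
state=D head=4 tape=aaaba[_]   (D,_)→(E,_,left)
state=E head=3 tape=aaab[a]_   (E,a)→(B,b,left)
state=B head=2 tape=aaa[b]b_
Cell -1 holds a when M halts.

a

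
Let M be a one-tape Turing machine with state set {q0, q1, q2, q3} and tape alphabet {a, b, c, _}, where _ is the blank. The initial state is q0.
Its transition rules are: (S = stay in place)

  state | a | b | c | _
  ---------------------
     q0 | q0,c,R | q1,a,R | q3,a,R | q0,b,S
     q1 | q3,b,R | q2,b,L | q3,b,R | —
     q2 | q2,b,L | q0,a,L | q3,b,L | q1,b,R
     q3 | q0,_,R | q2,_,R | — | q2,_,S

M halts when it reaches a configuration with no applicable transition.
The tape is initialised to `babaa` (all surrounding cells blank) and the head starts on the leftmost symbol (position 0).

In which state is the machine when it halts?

q1

state=q0 head=0 tape=[b]abaa__   (q0,b)→(q1,a,R)
state=q1 head=1 tape=a[a]baa__   (q1,a)→(q3,b,R)
state=q3 head=2 tape=ab[b]aa__   (q3,b)→(q2,_,R)
state=q2 head=3 tape=ab_[a]a__   (q2,a)→(q2,b,L)
state=q2 head=2 tape=ab[_]ba__   (q2,_)→(q1,b,R)
state=q1 head=3 tape=abb[b]a__   (q1,b)→(q2,b,L)
state=q2 head=2 tape=ab[b]ba__   (q2,b)→(q0,a,L)
state=q0 head=1 tape=a[b]aba__   (q0,b)→(q1,a,R)
state=q1 head=2 tape=aa[a]ba__   (q1,a)→(q3,b,R)
state=q3 head=3 tape=aab[b]a__   (q3,b)→(q2,_,R)
state=q2 head=4 tape=aab_[a]__   (q2,a)→(q2,b,L)
state=q2 head=3 tape=aab[_]b__   (q2,_)→(q1,b,R)
state=q1 head=4 tape=aabb[b]__   (q1,b)→(q2,b,L)
state=q2 head=3 tape=aab[b]b__   (q2,b)→(q0,a,L)
state=q0 head=2 tape=aa[b]ab__   (q0,b)→(q1,a,R)
state=q1 head=3 tape=aaa[a]b__   (q1,a)→(q3,b,R)
state=q3 head=4 tape=aaab[b]__   (q3,b)→(q2,_,R)
state=q2 head=5 tape=aaab_[_]_   (q2,_)→(q1,b,R)
state=q1 head=6 tape=aaab_b[_]
No transition is defined for (q1, _); M halts in state q1.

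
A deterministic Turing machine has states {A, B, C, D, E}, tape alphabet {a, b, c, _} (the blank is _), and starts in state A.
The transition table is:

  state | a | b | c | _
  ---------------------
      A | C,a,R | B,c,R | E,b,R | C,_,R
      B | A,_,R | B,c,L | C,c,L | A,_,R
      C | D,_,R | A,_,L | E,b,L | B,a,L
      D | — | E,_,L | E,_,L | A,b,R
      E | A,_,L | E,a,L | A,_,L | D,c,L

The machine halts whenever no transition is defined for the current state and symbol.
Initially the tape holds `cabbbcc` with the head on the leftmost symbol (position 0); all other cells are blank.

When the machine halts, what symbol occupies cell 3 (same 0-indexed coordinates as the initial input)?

c

A | __[c]abbbcc   read c → write b, move R, go to E
E | __b[a]bbbcc   read a → write _, move L, go to A
A | __[b]_bbbcc   read b → write c, move R, go to B
B | __c[_]bbbcc   read _ → write _, move R, go to A
A | __c_[b]bbcc   read b → write c, move R, go to B
B | __c_c[b]bcc   read b → write c, move L, go to B
B | __c_[c]cbcc   read c → write c, move L, go to C
C | __c[_]ccbcc   read _ → write a, move L, go to B
B | __[c]accbcc   read c → write c, move L, go to C
C | _[_]caccbcc   read _ → write a, move L, go to B
B | [_]acaccbcc   read _ → write _, move R, go to A
A | _[a]caccbcc   read a → write a, move R, go to C
C | _a[c]accbcc   read c → write b, move L, go to E
E | _[a]baccbcc   read a → write _, move L, go to A
A | [_]_baccbcc   read _ → write _, move R, go to C
C | _[_]baccbcc   read _ → write a, move L, go to B
B | [_]abaccbcc   read _ → write _, move R, go to A
A | _[a]baccbcc   read a → write a, move R, go to C
C | _a[b]accbcc   read b → write _, move L, go to A
A | _[a]_accbcc   read a → write a, move R, go to C
C | _a[_]accbcc   read _ → write a, move L, go to B
B | _[a]aaccbcc   read a → write _, move R, go to A
A | __[a]accbcc   read a → write a, move R, go to C
C | __a[a]ccbcc   read a → write _, move R, go to D
D | __a_[c]cbcc   read c → write _, move L, go to E
E | __a[_]_cbcc   read _ → write c, move L, go to D
D | __[a]c_cbcc
Cell 3 holds c when M halts.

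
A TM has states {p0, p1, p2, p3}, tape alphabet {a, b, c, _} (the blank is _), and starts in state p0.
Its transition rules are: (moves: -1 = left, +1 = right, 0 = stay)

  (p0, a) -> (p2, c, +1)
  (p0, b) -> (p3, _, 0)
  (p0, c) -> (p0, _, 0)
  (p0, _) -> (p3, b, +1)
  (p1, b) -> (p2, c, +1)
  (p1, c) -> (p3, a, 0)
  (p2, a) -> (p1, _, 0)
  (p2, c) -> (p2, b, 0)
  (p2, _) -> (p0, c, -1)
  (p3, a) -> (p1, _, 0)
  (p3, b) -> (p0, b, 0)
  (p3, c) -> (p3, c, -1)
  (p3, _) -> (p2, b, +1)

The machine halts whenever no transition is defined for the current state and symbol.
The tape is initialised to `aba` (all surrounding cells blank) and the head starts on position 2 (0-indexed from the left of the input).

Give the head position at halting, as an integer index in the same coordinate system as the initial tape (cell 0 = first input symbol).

p0 | ab[a]_   read a → write c, move +1, go to p2
p2 | abc[_]   read _ → write c, move -1, go to p0
p0 | ab[c]c   read c → write _, move 0, go to p0
p0 | ab[_]c   read _ → write b, move +1, go to p3
p3 | abb[c]   read c → write c, move -1, go to p3
p3 | ab[b]c   read b → write b, move 0, go to p0
p0 | ab[b]c   read b → write _, move 0, go to p3
p3 | ab[_]c   read _ → write b, move +1, go to p2
p2 | abb[c]   read c → write b, move 0, go to p2
p2 | abb[b]
At halt the head is at cell 3.

3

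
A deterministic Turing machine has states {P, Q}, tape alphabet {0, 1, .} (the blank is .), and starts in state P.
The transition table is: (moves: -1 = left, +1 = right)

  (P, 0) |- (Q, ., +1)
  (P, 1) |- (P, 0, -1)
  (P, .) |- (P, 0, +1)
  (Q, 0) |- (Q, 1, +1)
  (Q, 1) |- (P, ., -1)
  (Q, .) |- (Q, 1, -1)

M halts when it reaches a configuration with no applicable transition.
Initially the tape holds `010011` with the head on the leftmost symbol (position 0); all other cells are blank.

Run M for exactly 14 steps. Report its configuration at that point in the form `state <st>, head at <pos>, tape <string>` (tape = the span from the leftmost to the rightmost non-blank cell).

state=P head=0 tape=[0]10011   (P,0)→(Q,.,+1)
state=Q head=1 tape=.[1]0011   (Q,1)→(P,.,-1)
state=P head=0 tape=[.].0011   (P,.)→(P,0,+1)
state=P head=1 tape=0[.]0011   (P,.)→(P,0,+1)
state=P head=2 tape=00[0]011   (P,0)→(Q,.,+1)
state=Q head=3 tape=00.[0]11   (Q,0)→(Q,1,+1)
state=Q head=4 tape=00.1[1]1   (Q,1)→(P,.,-1)
state=P head=3 tape=00.[1].1   (P,1)→(P,0,-1)
state=P head=2 tape=00[.]0.1   (P,.)→(P,0,+1)
state=P head=3 tape=000[0].1   (P,0)→(Q,.,+1)
state=Q head=4 tape=000.[.]1   (Q,.)→(Q,1,-1)
state=Q head=3 tape=000[.]11   (Q,.)→(Q,1,-1)
state=Q head=2 tape=00[0]111   (Q,0)→(Q,1,+1)
state=Q head=3 tape=001[1]11   (Q,1)→(P,.,-1)
state=P head=2 tape=00[1].11
After 14 steps: state P, head at 2, tape 001.11.

state P, head at 2, tape 001.11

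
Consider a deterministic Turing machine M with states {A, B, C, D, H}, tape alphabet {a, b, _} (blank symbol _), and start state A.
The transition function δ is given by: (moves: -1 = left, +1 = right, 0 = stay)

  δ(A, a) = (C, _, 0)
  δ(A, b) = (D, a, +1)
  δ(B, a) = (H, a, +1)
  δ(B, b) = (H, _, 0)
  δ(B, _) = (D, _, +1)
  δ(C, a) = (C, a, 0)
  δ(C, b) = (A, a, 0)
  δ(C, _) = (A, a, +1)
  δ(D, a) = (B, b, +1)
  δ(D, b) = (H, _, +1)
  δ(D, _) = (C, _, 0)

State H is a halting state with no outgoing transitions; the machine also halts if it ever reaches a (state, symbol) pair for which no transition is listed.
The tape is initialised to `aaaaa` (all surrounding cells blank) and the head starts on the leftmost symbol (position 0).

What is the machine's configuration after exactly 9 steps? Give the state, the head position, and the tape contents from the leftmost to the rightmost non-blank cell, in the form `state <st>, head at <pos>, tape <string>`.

state C, head at 4, tape aaaa

A | [a]aaaa   read a → write _, move 0, go to C
C | [_]aaaa   read _ → write a, move +1, go to A
A | a[a]aaa   read a → write _, move 0, go to C
C | a[_]aaa   read _ → write a, move +1, go to A
A | aa[a]aa   read a → write _, move 0, go to C
C | aa[_]aa   read _ → write a, move +1, go to A
A | aaa[a]a   read a → write _, move 0, go to C
C | aaa[_]a   read _ → write a, move +1, go to A
A | aaaa[a]   read a → write _, move 0, go to C
C | aaaa[_]
After 9 steps: state C, head at 4, tape aaaa.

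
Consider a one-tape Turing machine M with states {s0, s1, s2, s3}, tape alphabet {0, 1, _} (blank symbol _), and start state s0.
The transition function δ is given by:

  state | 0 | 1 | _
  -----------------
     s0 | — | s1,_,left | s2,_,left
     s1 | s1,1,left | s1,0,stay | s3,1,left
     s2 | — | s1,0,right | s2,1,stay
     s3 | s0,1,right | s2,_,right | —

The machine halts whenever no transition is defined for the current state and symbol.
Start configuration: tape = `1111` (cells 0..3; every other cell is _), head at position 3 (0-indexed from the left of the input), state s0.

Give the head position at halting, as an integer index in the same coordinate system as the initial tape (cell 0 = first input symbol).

-2

state=s0 head=3 tape=__111[1]   (s0,1)→(s1,_,left)
state=s1 head=2 tape=__11[1]_   (s1,1)→(s1,0,stay)
state=s1 head=2 tape=__11[0]_   (s1,0)→(s1,1,left)
state=s1 head=1 tape=__1[1]1_   (s1,1)→(s1,0,stay)
state=s1 head=1 tape=__1[0]1_   (s1,0)→(s1,1,left)
state=s1 head=0 tape=__[1]11_   (s1,1)→(s1,0,stay)
state=s1 head=0 tape=__[0]11_   (s1,0)→(s1,1,left)
state=s1 head=-1 tape=_[_]111_   (s1,_)→(s3,1,left)
state=s3 head=-2 tape=[_]1111_
At halt the head is at cell -2.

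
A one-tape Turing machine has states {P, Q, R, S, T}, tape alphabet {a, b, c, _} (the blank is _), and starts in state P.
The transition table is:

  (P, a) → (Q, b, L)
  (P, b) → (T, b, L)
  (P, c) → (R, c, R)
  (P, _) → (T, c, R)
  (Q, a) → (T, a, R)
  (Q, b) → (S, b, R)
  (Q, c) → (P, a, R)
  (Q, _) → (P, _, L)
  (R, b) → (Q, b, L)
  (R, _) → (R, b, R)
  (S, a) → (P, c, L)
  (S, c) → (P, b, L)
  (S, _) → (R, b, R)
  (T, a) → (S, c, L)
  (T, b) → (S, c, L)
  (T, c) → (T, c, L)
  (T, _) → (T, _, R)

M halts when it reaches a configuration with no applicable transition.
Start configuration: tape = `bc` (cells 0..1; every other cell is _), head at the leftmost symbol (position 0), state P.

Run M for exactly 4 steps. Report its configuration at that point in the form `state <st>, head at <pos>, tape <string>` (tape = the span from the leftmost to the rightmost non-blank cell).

state R, head at 0, tape bcc

state=P head=0 tape=_[b]c   (P,b)→(T,b,L)
state=T head=-1 tape=[_]bc   (T,_)→(T,_,R)
state=T head=0 tape=_[b]c   (T,b)→(S,c,L)
state=S head=-1 tape=[_]cc   (S,_)→(R,b,R)
state=R head=0 tape=b[c]c
After 4 steps: state R, head at 0, tape bcc.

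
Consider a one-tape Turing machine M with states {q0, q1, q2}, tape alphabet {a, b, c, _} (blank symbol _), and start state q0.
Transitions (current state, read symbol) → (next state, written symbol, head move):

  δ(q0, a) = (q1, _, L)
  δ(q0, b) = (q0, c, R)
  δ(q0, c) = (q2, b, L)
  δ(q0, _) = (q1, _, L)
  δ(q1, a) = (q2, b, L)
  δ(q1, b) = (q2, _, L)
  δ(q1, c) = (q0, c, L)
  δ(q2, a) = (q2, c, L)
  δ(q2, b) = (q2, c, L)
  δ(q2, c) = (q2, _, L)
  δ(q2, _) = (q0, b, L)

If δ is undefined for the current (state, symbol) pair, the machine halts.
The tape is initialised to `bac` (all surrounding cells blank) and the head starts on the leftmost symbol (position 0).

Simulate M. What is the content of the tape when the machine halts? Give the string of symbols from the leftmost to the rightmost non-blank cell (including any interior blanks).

q0 | __[b]ac   read b → write c, move R, go to q0
q0 | __c[a]c   read a → write _, move L, go to q1
q1 | __[c]_c   read c → write c, move L, go to q0
q0 | _[_]c_c   read _ → write _, move L, go to q1
q1 | [_]_c_c
The non-blank tape span at halt is c_c.

c_c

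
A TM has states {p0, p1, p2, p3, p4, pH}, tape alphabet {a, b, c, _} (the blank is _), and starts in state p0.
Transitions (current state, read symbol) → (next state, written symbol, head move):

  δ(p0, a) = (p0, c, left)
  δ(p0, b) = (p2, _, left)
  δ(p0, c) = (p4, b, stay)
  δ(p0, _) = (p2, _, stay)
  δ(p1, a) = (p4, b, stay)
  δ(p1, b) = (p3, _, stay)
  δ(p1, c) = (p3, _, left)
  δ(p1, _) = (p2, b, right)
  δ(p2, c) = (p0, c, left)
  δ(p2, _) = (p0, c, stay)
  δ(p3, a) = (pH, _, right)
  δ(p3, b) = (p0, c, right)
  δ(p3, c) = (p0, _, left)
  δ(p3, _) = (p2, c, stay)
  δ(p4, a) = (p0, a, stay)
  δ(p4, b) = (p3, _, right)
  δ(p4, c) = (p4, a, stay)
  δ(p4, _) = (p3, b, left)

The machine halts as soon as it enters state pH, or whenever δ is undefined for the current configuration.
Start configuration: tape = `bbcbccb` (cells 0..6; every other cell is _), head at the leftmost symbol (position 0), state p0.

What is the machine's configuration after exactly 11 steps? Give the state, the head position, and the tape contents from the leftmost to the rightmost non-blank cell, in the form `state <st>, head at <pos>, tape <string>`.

state p0, head at -1, tape bcbccb

p0 | _[b]bcbccb   read b → write _, move left, go to p2
p2 | [_]_bcbccb   read _ → write c, move stay, go to p0
p0 | [c]_bcbccb   read c → write b, move stay, go to p4
p4 | [b]_bcbccb   read b → write _, move right, go to p3
p3 | _[_]bcbccb   read _ → write c, move stay, go to p2
p2 | _[c]bcbccb   read c → write c, move left, go to p0
p0 | [_]cbcbccb   read _ → write _, move stay, go to p2
p2 | [_]cbcbccb   read _ → write c, move stay, go to p0
p0 | [c]cbcbccb   read c → write b, move stay, go to p4
p4 | [b]cbcbccb   read b → write _, move right, go to p3
p3 | _[c]bcbccb   read c → write _, move left, go to p0
p0 | [_]_bcbccb
After 11 steps: state p0, head at -1, tape bcbccb.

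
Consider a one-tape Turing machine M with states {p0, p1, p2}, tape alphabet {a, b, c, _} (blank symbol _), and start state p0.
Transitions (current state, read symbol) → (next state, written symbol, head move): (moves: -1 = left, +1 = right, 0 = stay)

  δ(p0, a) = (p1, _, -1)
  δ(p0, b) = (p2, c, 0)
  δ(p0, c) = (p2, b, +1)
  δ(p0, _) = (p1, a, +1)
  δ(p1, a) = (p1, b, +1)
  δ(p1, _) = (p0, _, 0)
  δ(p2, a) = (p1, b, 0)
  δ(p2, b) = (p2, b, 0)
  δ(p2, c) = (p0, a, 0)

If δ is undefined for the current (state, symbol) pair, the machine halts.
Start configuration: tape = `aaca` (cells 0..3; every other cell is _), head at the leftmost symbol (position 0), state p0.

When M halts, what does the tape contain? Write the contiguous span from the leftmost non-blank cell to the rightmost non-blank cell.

p0 | _[a]aca   read a → write _, move -1, go to p1
p1 | [_]_aca   read _ → write _, move 0, go to p0
p0 | [_]_aca   read _ → write a, move +1, go to p1
p1 | a[_]aca   read _ → write _, move 0, go to p0
p0 | a[_]aca   read _ → write a, move +1, go to p1
p1 | aa[a]ca   read a → write b, move +1, go to p1
p1 | aab[c]a
The non-blank tape span at halt is aabca.

aabca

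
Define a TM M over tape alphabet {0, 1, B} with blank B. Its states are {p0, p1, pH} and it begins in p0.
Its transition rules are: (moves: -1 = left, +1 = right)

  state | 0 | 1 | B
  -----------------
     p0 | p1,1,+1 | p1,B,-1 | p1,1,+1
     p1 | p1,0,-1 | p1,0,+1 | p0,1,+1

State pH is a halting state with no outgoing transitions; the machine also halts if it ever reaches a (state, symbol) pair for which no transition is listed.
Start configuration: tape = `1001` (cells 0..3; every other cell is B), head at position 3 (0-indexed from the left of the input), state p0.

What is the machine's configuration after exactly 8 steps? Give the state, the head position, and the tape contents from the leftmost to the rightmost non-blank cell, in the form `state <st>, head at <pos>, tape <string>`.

state p1, head at 1, tape 1100

p0 | B100[1]   read 1 → write B, move -1, go to p1
p1 | B10[0]B   read 0 → write 0, move -1, go to p1
p1 | B1[0]0B   read 0 → write 0, move -1, go to p1
p1 | B[1]00B   read 1 → write 0, move +1, go to p1
p1 | B0[0]0B   read 0 → write 0, move -1, go to p1
p1 | B[0]00B   read 0 → write 0, move -1, go to p1
p1 | [B]000B   read B → write 1, move +1, go to p0
p0 | 1[0]00B   read 0 → write 1, move +1, go to p1
p1 | 11[0]0B
After 8 steps: state p1, head at 1, tape 1100.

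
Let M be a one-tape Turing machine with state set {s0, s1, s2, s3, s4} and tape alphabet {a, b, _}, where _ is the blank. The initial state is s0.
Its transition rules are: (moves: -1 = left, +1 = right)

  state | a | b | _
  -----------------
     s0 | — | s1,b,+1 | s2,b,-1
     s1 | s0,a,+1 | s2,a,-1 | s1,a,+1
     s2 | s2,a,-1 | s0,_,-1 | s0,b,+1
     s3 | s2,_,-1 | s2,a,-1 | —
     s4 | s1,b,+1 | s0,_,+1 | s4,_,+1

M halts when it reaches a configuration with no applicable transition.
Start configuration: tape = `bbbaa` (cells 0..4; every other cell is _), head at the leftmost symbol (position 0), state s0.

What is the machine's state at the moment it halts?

s0 | __[b]bbaa   read b → write b, move +1, go to s1
s1 | __b[b]baa   read b → write a, move -1, go to s2
s2 | __[b]abaa   read b → write _, move -1, go to s0
s0 | _[_]_abaa   read _ → write b, move -1, go to s2
s2 | [_]b_abaa   read _ → write b, move +1, go to s0
s0 | b[b]_abaa   read b → write b, move +1, go to s1
s1 | bb[_]abaa   read _ → write a, move +1, go to s1
s1 | bba[a]baa   read a → write a, move +1, go to s0
s0 | bbaa[b]aa   read b → write b, move +1, go to s1
s1 | bbaab[a]a   read a → write a, move +1, go to s0
s0 | bbaaba[a]
No transition is defined for (s0, a); M halts in state s0.

s0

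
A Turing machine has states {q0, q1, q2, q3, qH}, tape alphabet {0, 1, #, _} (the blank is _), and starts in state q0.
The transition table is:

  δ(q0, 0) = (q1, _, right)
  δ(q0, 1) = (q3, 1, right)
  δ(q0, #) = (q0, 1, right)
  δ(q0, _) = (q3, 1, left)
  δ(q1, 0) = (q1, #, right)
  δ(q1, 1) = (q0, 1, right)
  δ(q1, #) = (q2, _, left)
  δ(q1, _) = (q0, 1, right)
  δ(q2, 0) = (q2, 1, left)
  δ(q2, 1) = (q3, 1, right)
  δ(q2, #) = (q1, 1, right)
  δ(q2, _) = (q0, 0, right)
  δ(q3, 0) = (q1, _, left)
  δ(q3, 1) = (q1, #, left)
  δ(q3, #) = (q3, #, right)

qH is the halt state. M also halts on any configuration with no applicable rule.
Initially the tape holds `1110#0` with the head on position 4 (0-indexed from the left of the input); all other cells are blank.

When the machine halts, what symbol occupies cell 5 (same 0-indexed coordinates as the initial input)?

1

state=q0 head=4 tape=1110[#]0___   (q0,#)→(q0,1,right)
state=q0 head=5 tape=11101[0]___   (q0,0)→(q1,_,right)
state=q1 head=6 tape=11101_[_]__   (q1,_)→(q0,1,right)
state=q0 head=7 tape=11101_1[_]_   (q0,_)→(q3,1,left)
state=q3 head=6 tape=11101_[1]1_   (q3,1)→(q1,#,left)
state=q1 head=5 tape=11101[_]#1_   (q1,_)→(q0,1,right)
state=q0 head=6 tape=111011[#]1_   (q0,#)→(q0,1,right)
state=q0 head=7 tape=1110111[1]_   (q0,1)→(q3,1,right)
state=q3 head=8 tape=11101111[_]
Cell 5 holds 1 when M halts.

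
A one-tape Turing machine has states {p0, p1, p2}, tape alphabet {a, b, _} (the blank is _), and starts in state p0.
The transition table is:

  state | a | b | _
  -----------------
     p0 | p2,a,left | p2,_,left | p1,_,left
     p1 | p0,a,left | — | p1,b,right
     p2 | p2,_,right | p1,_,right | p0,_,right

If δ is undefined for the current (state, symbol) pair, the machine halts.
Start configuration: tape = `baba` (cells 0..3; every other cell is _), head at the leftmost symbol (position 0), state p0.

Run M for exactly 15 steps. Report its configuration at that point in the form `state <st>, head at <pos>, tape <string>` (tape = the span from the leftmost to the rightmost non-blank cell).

state p1, head at 1, tape bbaba

p0 | _[b]aba   read b → write _, move left, go to p2
p2 | [_]_aba   read _ → write _, move right, go to p0
p0 | _[_]aba   read _ → write _, move left, go to p1
p1 | [_]_aba   read _ → write b, move right, go to p1
p1 | b[_]aba   read _ → write b, move right, go to p1
p1 | bb[a]ba   read a → write a, move left, go to p0
p0 | b[b]aba   read b → write _, move left, go to p2
p2 | [b]_aba   read b → write _, move right, go to p1
p1 | _[_]aba   read _ → write b, move right, go to p1
p1 | _b[a]ba   read a → write a, move left, go to p0
p0 | _[b]aba   read b → write _, move left, go to p2
p2 | [_]_aba   read _ → write _, move right, go to p0
p0 | _[_]aba   read _ → write _, move left, go to p1
p1 | [_]_aba   read _ → write b, move right, go to p1
p1 | b[_]aba   read _ → write b, move right, go to p1
p1 | bb[a]ba
After 15 steps: state p1, head at 1, tape bbaba.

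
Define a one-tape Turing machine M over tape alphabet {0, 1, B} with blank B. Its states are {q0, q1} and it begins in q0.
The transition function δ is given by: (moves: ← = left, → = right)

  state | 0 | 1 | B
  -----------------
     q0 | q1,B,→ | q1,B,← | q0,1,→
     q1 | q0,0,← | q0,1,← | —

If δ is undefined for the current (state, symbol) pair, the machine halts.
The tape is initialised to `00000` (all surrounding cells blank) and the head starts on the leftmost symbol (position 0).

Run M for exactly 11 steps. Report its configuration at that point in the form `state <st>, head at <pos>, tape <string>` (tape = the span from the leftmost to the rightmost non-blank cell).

state q0, head at 3, tape 111B0

state=q0 head=0 tape=[0]0000   (q0,0)→(q1,B,→)
state=q1 head=1 tape=B[0]000   (q1,0)→(q0,0,←)
state=q0 head=0 tape=[B]0000   (q0,B)→(q0,1,→)
state=q0 head=1 tape=1[0]000   (q0,0)→(q1,B,→)
state=q1 head=2 tape=1B[0]00   (q1,0)→(q0,0,←)
state=q0 head=1 tape=1[B]000   (q0,B)→(q0,1,→)
state=q0 head=2 tape=11[0]00   (q0,0)→(q1,B,→)
state=q1 head=3 tape=11B[0]0   (q1,0)→(q0,0,←)
state=q0 head=2 tape=11[B]00   (q0,B)→(q0,1,→)
state=q0 head=3 tape=111[0]0   (q0,0)→(q1,B,→)
state=q1 head=4 tape=111B[0]   (q1,0)→(q0,0,←)
state=q0 head=3 tape=111[B]0
After 11 steps: state q0, head at 3, tape 111B0.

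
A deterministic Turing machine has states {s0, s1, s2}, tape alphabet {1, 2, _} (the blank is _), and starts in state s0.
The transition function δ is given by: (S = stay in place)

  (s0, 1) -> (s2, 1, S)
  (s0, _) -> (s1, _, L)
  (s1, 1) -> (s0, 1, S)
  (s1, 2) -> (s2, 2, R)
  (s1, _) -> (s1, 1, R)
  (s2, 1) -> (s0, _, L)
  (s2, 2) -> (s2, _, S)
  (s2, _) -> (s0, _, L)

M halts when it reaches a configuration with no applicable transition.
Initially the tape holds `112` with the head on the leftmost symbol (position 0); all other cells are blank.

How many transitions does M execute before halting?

state=s0 head=0 tape=____[1]12_   (s0,1)→(s2,1,S)
state=s2 head=0 tape=____[1]12_   (s2,1)→(s0,_,L)
state=s0 head=-1 tape=___[_]_12_   (s0,_)→(s1,_,L)
state=s1 head=-2 tape=__[_]__12_   (s1,_)→(s1,1,R)
state=s1 head=-1 tape=__1[_]_12_   (s1,_)→(s1,1,R)
state=s1 head=0 tape=__11[_]12_   (s1,_)→(s1,1,R)
state=s1 head=1 tape=__111[1]2_   (s1,1)→(s0,1,S)
state=s0 head=1 tape=__111[1]2_   (s0,1)→(s2,1,S)
state=s2 head=1 tape=__111[1]2_   (s2,1)→(s0,_,L)
state=s0 head=0 tape=__11[1]_2_   (s0,1)→(s2,1,S)
state=s2 head=0 tape=__11[1]_2_   (s2,1)→(s0,_,L)
state=s0 head=-1 tape=__1[1]__2_   (s0,1)→(s2,1,S)
state=s2 head=-1 tape=__1[1]__2_   (s2,1)→(s0,_,L)
state=s0 head=-2 tape=__[1]___2_   (s0,1)→(s2,1,S)
state=s2 head=-2 tape=__[1]___2_   (s2,1)→(s0,_,L)
state=s0 head=-3 tape=_[_]____2_   (s0,_)→(s1,_,L)
state=s1 head=-4 tape=[_]_____2_   (s1,_)→(s1,1,R)
state=s1 head=-3 tape=1[_]____2_   (s1,_)→(s1,1,R)
state=s1 head=-2 tape=11[_]___2_   (s1,_)→(s1,1,R)
state=s1 head=-1 tape=111[_]__2_   (s1,_)→(s1,1,R)
state=s1 head=0 tape=1111[_]_2_   (s1,_)→(s1,1,R)
state=s1 head=1 tape=11111[_]2_   (s1,_)→(s1,1,R)
state=s1 head=2 tape=111111[2]_   (s1,2)→(s2,2,R)
state=s2 head=3 tape=1111112[_]   (s2,_)→(s0,_,L)
state=s0 head=2 tape=111111[2]_
M halts after 24 transitions.

24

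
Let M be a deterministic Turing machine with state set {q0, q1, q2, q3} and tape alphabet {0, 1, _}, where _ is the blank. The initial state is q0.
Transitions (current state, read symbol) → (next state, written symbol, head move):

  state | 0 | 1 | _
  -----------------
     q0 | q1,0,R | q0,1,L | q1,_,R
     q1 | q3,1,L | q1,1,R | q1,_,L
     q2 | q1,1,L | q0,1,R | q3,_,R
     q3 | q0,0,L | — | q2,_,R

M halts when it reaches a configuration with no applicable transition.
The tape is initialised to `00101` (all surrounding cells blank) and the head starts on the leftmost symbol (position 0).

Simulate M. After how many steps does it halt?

state=q0 head=0 tape=_[0]0101   (q0,0)→(q1,0,R)
state=q1 head=1 tape=_0[0]101   (q1,0)→(q3,1,L)
state=q3 head=0 tape=_[0]1101   (q3,0)→(q0,0,L)
state=q0 head=-1 tape=[_]01101   (q0,_)→(q1,_,R)
state=q1 head=0 tape=_[0]1101   (q1,0)→(q3,1,L)
state=q3 head=-1 tape=[_]11101   (q3,_)→(q2,_,R)
state=q2 head=0 tape=_[1]1101   (q2,1)→(q0,1,R)
state=q0 head=1 tape=_1[1]101   (q0,1)→(q0,1,L)
state=q0 head=0 tape=_[1]1101   (q0,1)→(q0,1,L)
state=q0 head=-1 tape=[_]11101   (q0,_)→(q1,_,R)
state=q1 head=0 tape=_[1]1101   (q1,1)→(q1,1,R)
state=q1 head=1 tape=_1[1]101   (q1,1)→(q1,1,R)
state=q1 head=2 tape=_11[1]01   (q1,1)→(q1,1,R)
state=q1 head=3 tape=_111[0]1   (q1,0)→(q3,1,L)
state=q3 head=2 tape=_11[1]11
M halts after 14 transitions.

14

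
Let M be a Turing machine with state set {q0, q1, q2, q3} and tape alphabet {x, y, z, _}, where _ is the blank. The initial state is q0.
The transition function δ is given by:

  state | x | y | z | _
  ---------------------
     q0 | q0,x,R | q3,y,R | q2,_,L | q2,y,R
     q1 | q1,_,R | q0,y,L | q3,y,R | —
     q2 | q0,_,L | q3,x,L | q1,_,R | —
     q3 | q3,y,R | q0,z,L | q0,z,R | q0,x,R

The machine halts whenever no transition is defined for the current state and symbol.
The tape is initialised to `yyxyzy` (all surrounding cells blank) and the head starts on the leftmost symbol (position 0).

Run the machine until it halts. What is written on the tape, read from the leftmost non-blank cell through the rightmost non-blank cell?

yzxyzyxy

q0 | [y]yxyzy___   read y → write y, move R, go to q3
q3 | y[y]xyzy___   read y → write z, move L, go to q0
q0 | [y]zxyzy___   read y → write y, move R, go to q3
q3 | y[z]xyzy___   read z → write z, move R, go to q0
q0 | yz[x]yzy___   read x → write x, move R, go to q0
q0 | yzx[y]zy___   read y → write y, move R, go to q3
q3 | yzxy[z]y___   read z → write z, move R, go to q0
q0 | yzxyz[y]___   read y → write y, move R, go to q3
q3 | yzxyzy[_]__   read _ → write x, move R, go to q0
q0 | yzxyzyx[_]_   read _ → write y, move R, go to q2
q2 | yzxyzyxy[_]
The non-blank tape span at halt is yzxyzyxy.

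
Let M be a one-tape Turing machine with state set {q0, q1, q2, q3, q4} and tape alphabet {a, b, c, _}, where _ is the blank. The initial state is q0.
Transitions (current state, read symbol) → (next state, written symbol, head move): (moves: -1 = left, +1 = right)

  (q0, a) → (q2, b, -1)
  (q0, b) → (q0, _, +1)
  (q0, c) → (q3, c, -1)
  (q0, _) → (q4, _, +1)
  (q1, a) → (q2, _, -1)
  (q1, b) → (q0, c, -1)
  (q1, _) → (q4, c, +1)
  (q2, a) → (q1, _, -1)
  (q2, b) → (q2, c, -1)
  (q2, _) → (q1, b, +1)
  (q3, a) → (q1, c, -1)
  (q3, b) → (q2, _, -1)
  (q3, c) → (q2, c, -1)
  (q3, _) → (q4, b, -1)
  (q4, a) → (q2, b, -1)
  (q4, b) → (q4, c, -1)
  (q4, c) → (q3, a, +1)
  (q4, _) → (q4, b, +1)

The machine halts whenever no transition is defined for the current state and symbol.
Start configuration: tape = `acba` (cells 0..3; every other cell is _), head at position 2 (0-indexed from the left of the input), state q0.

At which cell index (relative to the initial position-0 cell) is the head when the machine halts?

q0 | _ac[b]a_   read b → write _, move +1, go to q0
q0 | _ac_[a]_   read a → write b, move -1, go to q2
q2 | _ac[_]b_   read _ → write b, move +1, go to q1
q1 | _acb[b]_   read b → write c, move -1, go to q0
q0 | _ac[b]c_   read b → write _, move +1, go to q0
q0 | _ac_[c]_   read c → write c, move -1, go to q3
q3 | _ac[_]c_   read _ → write b, move -1, go to q4
q4 | _a[c]bc_   read c → write a, move +1, go to q3
q3 | _aa[b]c_   read b → write _, move -1, go to q2
q2 | _a[a]_c_   read a → write _, move -1, go to q1
q1 | _[a]__c_   read a → write _, move -1, go to q2
q2 | [_]___c_   read _ → write b, move +1, go to q1
q1 | b[_]__c_   read _ → write c, move +1, go to q4
q4 | bc[_]_c_   read _ → write b, move +1, go to q4
q4 | bcb[_]c_   read _ → write b, move +1, go to q4
q4 | bcbb[c]_   read c → write a, move +1, go to q3
q3 | bcbba[_]   read _ → write b, move -1, go to q4
q4 | bcbb[a]b   read a → write b, move -1, go to q2
q2 | bcb[b]bb   read b → write c, move -1, go to q2
q2 | bc[b]cbb   read b → write c, move -1, go to q2
q2 | b[c]ccbb
At halt the head is at cell 0.

0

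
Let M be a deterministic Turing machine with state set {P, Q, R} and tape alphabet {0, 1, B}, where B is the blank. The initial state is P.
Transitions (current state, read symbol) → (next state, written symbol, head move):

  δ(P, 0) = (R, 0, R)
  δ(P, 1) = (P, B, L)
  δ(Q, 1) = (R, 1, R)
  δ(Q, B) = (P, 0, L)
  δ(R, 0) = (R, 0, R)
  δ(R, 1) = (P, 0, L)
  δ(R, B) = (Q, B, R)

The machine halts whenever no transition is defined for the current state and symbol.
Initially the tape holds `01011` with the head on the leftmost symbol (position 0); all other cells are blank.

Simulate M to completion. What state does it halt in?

P

state=P head=0 tape=[0]1011BB   (P,0)→(R,0,R)
state=R head=1 tape=0[1]011BB   (R,1)→(P,0,L)
state=P head=0 tape=[0]0011BB   (P,0)→(R,0,R)
state=R head=1 tape=0[0]011BB   (R,0)→(R,0,R)
state=R head=2 tape=00[0]11BB   (R,0)→(R,0,R)
state=R head=3 tape=000[1]1BB   (R,1)→(P,0,L)
state=P head=2 tape=00[0]01BB   (P,0)→(R,0,R)
state=R head=3 tape=000[0]1BB   (R,0)→(R,0,R)
state=R head=4 tape=0000[1]BB   (R,1)→(P,0,L)
state=P head=3 tape=000[0]0BB   (P,0)→(R,0,R)
state=R head=4 tape=0000[0]BB   (R,0)→(R,0,R)
state=R head=5 tape=00000[B]B   (R,B)→(Q,B,R)
state=Q head=6 tape=00000B[B]   (Q,B)→(P,0,L)
state=P head=5 tape=00000[B]0
No transition is defined for (P, B); M halts in state P.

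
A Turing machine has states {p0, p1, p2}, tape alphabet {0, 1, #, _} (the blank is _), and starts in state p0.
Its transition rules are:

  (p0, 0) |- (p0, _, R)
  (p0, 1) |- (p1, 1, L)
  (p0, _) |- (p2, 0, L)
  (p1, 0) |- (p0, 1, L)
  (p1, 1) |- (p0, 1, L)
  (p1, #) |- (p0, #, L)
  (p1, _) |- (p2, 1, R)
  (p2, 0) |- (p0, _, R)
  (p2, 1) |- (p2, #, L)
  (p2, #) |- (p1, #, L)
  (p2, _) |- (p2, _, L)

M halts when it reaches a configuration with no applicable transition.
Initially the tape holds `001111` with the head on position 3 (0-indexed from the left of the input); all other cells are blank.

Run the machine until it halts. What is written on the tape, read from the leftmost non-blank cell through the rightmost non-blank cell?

p0 | 001[1]11   read 1 → write 1, move L, go to p1
p1 | 00[1]111   read 1 → write 1, move L, go to p0
p0 | 0[0]1111   read 0 → write _, move R, go to p0
p0 | 0_[1]111   read 1 → write 1, move L, go to p1
p1 | 0[_]1111   read _ → write 1, move R, go to p2
p2 | 01[1]111   read 1 → write #, move L, go to p2
p2 | 0[1]#111   read 1 → write #, move L, go to p2
p2 | [0]##111   read 0 → write _, move R, go to p0
p0 | _[#]#111
The non-blank tape span at halt is ##111.

##111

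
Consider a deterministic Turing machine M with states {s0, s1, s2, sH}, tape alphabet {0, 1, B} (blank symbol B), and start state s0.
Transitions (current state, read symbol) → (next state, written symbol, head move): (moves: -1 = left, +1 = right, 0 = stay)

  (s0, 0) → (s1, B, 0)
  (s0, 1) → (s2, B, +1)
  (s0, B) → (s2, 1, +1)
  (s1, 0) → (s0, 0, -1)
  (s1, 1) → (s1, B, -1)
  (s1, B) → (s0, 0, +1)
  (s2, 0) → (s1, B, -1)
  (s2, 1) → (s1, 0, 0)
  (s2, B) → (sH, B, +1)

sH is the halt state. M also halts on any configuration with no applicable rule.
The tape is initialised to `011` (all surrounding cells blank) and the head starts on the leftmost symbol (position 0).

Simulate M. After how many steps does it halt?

state=s0 head=0 tape=BB[0]11   (s0,0)→(s1,B,0)
state=s1 head=0 tape=BB[B]11   (s1,B)→(s0,0,+1)
state=s0 head=1 tape=BB0[1]1   (s0,1)→(s2,B,+1)
state=s2 head=2 tape=BB0B[1]   (s2,1)→(s1,0,0)
state=s1 head=2 tape=BB0B[0]   (s1,0)→(s0,0,-1)
state=s0 head=1 tape=BB0[B]0   (s0,B)→(s2,1,+1)
state=s2 head=2 tape=BB01[0]   (s2,0)→(s1,B,-1)
state=s1 head=1 tape=BB0[1]B   (s1,1)→(s1,B,-1)
state=s1 head=0 tape=BB[0]BB   (s1,0)→(s0,0,-1)
state=s0 head=-1 tape=B[B]0BB   (s0,B)→(s2,1,+1)
state=s2 head=0 tape=B1[0]BB   (s2,0)→(s1,B,-1)
state=s1 head=-1 tape=B[1]BBB   (s1,1)→(s1,B,-1)
state=s1 head=-2 tape=[B]BBBB   (s1,B)→(s0,0,+1)
state=s0 head=-1 tape=0[B]BBB   (s0,B)→(s2,1,+1)
state=s2 head=0 tape=01[B]BB   (s2,B)→(sH,B,+1)
state=sH head=1 tape=01B[B]B
M halts after 15 transitions.

15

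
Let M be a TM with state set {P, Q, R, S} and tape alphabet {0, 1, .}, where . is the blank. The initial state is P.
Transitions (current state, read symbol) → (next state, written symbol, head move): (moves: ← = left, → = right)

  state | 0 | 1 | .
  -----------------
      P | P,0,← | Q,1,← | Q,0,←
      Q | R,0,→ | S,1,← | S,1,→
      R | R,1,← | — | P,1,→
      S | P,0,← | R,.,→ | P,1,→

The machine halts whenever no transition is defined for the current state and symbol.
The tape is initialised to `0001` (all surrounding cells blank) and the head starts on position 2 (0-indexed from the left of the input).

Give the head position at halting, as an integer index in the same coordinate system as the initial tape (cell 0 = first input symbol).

state=P head=2 tape=...00[0]1   (P,0)→(P,0,←)
state=P head=1 tape=...0[0]01   (P,0)→(P,0,←)
state=P head=0 tape=...[0]001   (P,0)→(P,0,←)
state=P head=-1 tape=..[.]0001   (P,.)→(Q,0,←)
state=Q head=-2 tape=.[.]00001   (Q,.)→(S,1,→)
state=S head=-1 tape=.1[0]0001   (S,0)→(P,0,←)
state=P head=-2 tape=.[1]00001   (P,1)→(Q,1,←)
state=Q head=-3 tape=[.]100001   (Q,.)→(S,1,→)
state=S head=-2 tape=1[1]00001   (S,1)→(R,.,→)
state=R head=-1 tape=1.[0]0001   (R,0)→(R,1,←)
state=R head=-2 tape=1[.]10001   (R,.)→(P,1,→)
state=P head=-1 tape=11[1]0001   (P,1)→(Q,1,←)
state=Q head=-2 tape=1[1]10001   (Q,1)→(S,1,←)
state=S head=-3 tape=[1]110001   (S,1)→(R,.,→)
state=R head=-2 tape=.[1]10001
At halt the head is at cell -2.

-2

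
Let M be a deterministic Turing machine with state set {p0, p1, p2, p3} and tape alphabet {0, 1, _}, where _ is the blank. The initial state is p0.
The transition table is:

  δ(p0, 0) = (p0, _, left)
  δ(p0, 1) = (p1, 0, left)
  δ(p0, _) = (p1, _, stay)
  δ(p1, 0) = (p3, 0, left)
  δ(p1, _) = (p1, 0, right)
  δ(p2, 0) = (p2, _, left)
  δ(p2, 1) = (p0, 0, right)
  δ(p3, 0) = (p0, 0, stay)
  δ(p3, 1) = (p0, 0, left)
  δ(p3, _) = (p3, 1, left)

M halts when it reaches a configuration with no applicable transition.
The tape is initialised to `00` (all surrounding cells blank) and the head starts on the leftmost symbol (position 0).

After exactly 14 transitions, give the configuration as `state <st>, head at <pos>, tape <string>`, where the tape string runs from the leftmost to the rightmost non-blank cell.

p0 | __[0]0   read 0 → write _, move left, go to p0
p0 | _[_]_0   read _ → write _, move stay, go to p1
p1 | _[_]_0   read _ → write 0, move right, go to p1
p1 | _0[_]0   read _ → write 0, move right, go to p1
p1 | _00[0]   read 0 → write 0, move left, go to p3
p3 | _0[0]0   read 0 → write 0, move stay, go to p0
p0 | _0[0]0   read 0 → write _, move left, go to p0
p0 | _[0]_0   read 0 → write _, move left, go to p0
p0 | [_]__0   read _ → write _, move stay, go to p1
p1 | [_]__0   read _ → write 0, move right, go to p1
p1 | 0[_]_0   read _ → write 0, move right, go to p1
p1 | 00[_]0   read _ → write 0, move right, go to p1
p1 | 000[0]   read 0 → write 0, move left, go to p3
p3 | 00[0]0   read 0 → write 0, move stay, go to p0
p0 | 00[0]0
After 14 steps: state p0, head at 0, tape 0000.

state p0, head at 0, tape 0000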